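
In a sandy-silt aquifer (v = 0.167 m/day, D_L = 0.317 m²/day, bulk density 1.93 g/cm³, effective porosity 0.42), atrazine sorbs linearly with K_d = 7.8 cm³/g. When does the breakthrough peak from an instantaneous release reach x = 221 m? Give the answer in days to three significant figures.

Retardation factor R = 1 + ρ_b·K_d/n = 1 + 1.93 × 7.8/0.42 = 36.84.
Sorption retards both mechanisms: v_R = v/R = 0.004533 m/day, D_R = D/R = 0.008605 m²/day.
Peak time from v_R²t² + 2D_R t − x² = 0: t = (√(D_R² + v_R²x²) − D_R)/v_R².
√(D_R² + v_R²x²) = √(0.008605² + 0.004533² × 221²) = 1.002; v_R² = 2.055e-05.
t = (1.002 − 0.008605)/2.055e-05 = 48300 days.

48300 days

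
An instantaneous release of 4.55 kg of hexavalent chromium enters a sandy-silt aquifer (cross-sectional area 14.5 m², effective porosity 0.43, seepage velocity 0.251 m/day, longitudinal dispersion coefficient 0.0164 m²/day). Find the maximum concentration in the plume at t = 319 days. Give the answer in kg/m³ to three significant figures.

0.0900 kg/m³

The peak of an instantaneous 1D plume sits at x = vt; there the Gaussian factor is 1 and C_max = M/(n_e·A·√(4πDt)), where n_e·A is the pore area the mass is dissolved in.
√(4πDt) = √(4π × 0.0164 × 319) = 8.108 m, so C_max = 4.55/(0.43 × 14.5 × 8.108) = 0.0900 kg/m³.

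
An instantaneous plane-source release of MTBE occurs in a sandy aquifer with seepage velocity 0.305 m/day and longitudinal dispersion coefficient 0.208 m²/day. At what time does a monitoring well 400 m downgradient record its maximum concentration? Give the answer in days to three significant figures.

1310 days

For the 1D instantaneous-source solution, setting ∂C/∂t = 0 at fixed x gives v²t² + 2Dt − x² = 0, so t = (√(D² + v²x²) − D)/v².
√(D² + v²x²) = √(0.208² + 0.305² × 400²) = 122.0; v² = 0.093025.
t = (122.0 − 0.208)/0.093025 = 1310 days (vs. the pure-advection estimate x/v = 1310 d).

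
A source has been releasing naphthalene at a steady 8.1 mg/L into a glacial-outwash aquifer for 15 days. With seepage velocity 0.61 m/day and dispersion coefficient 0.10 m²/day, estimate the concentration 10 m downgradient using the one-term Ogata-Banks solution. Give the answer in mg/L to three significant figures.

For a continuous step input, C/C₀ ≈ ½·erfc((x−vt)/(2√(Dt))).
vt = 0.61 × 15 = 9.15 m and 2√(Dt) = 2√(0.10 × 15) = 2.449 m.
Argument (x−vt)/(2√(Dt)) = (10 − 9.15)/2.449 = 0.3471; ½·erfc(0.3471) = 0.3118.
C = 8.1 × 0.3118 = 2.53 mg/L.

2.53 mg/L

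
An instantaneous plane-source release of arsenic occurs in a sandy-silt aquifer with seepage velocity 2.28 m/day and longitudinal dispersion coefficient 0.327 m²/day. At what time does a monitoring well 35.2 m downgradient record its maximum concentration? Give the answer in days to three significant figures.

15.4 days

For the 1D instantaneous-source solution, setting ∂C/∂t = 0 at fixed x gives v²t² + 2Dt − x² = 0, so t = (√(D² + v²x²) − D)/v².
√(D² + v²x²) = √(0.327² + 2.28² × 35.2²) = 80.26; v² = 5.1984.
t = (80.26 − 0.327)/5.1984 = 15.4 days (vs. the pure-advection estimate x/v = 15.4 d).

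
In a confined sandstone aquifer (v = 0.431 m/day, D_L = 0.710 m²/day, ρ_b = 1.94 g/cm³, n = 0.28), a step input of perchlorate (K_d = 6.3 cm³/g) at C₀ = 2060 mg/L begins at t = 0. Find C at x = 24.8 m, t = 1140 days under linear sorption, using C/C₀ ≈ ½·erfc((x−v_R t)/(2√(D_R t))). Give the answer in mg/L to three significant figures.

Retardation factor R = 1 + ρ_b·K_d/n = 1 + 1.94 × 6.3/0.28 = 44.65.
Sorption retards both mechanisms: v_R = v/R = 0.009653 m/day, D_R = D/R = 0.01590 m²/day.
v_R·t = 0.009653 × 1140 = 11.00442 m; 2√(D_R t) = 8.515 m; argument = (24.8 − 11.00442)/8.515 = 1.620.
C = C₀ × ½·erfc(1.620) = 2060 × 0.01098 = 22.6 mg/L.

22.6 mg/L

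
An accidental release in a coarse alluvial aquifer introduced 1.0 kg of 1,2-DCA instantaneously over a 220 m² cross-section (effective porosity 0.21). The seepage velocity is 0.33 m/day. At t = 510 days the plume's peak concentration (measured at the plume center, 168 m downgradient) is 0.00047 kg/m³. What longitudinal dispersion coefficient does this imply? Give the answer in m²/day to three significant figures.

0.331 m²/day

At the plume center C_max = M/(n_e·A·√(4πDt)), so D = M²/(4πt·(n_e·A·C_max)²).
n_e·A·C_max = 0.21 × 220 × 0.00047 = 0.02171 kg/m.
D = 1.0²/(4π × 510 × 0.02171²) = 0.331 m²/day.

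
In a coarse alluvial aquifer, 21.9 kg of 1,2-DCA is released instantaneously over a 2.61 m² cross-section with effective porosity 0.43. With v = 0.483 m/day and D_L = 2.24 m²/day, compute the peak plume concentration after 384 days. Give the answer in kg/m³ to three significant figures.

The peak of an instantaneous 1D plume sits at x = vt; there the Gaussian factor is 1 and C_max = M/(n_e·A·√(4πDt)), where n_e·A is the pore area the mass is dissolved in.
√(4πDt) = √(4π × 2.24 × 384) = 104.0 m, so C_max = 21.9/(0.43 × 2.61 × 104.0) = 0.188 kg/m³.

0.188 kg/m³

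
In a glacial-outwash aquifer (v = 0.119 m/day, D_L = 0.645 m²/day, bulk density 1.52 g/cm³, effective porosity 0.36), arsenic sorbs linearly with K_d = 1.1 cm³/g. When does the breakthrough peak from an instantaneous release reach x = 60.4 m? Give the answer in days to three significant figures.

Retardation factor R = 1 + ρ_b·K_d/n = 1 + 1.52 × 1.1/0.36 = 5.644.
Sorption retards both mechanisms: v_R = v/R = 0.02108 m/day, D_R = D/R = 0.1143 m²/day.
Peak time from v_R²t² + 2D_R t − x² = 0: t = (√(D_R² + v_R²x²) − D_R)/v_R².
√(D_R² + v_R²x²) = √(0.1143² + 0.02108² × 60.4²) = 1.278; v_R² = 0.0004444.
t = (1.278 − 0.1143)/0.0004444 = 2620 days.

2620 days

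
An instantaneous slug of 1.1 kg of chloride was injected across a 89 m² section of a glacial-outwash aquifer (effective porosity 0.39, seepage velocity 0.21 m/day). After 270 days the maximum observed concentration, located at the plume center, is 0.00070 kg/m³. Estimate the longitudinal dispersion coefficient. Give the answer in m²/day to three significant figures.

0.604 m²/day

At the plume center C_max = M/(n_e·A·√(4πDt)), so D = M²/(4πt·(n_e·A·C_max)²).
n_e·A·C_max = 0.39 × 89 × 0.00070 = 0.02430 kg/m.
D = 1.1²/(4π × 270 × 0.02430²) = 0.604 m²/day.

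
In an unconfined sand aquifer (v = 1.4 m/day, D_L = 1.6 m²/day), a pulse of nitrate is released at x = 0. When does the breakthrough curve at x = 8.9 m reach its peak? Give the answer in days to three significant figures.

For the 1D instantaneous-source solution, setting ∂C/∂t = 0 at fixed x gives v²t² + 2Dt − x² = 0, so t = (√(D² + v²x²) − D)/v².
√(D² + v²x²) = √(1.6² + 1.4² × 8.9²) = 12.56; v² = 1.96.
t = (12.56 − 1.6)/1.96 = 5.59 days (vs. the pure-advection estimate x/v = 6.36 d).

5.59 days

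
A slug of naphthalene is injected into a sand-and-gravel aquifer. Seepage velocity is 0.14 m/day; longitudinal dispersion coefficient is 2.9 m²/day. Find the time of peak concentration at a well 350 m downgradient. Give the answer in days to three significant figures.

For the 1D instantaneous-source solution, setting ∂C/∂t = 0 at fixed x gives v²t² + 2Dt − x² = 0, so t = (√(D² + v²x²) − D)/v².
√(D² + v²x²) = √(2.9² + 0.14² × 350²) = 49.09; v² = 0.0196.
t = (49.09 − 2.9)/0.0196 = 2360 days (vs. the pure-advection estimate x/v = 2500 d).

2360 days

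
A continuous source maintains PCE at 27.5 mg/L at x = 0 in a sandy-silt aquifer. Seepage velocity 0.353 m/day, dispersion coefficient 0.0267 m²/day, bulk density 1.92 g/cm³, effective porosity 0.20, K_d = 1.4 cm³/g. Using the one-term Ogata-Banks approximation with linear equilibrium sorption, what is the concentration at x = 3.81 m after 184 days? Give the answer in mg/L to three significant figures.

21.9 mg/L

Retardation factor R = 1 + ρ_b·K_d/n = 1 + 1.92 × 1.4/0.20 = 14.44.
Sorption retards both mechanisms: v_R = v/R = 0.02445 m/day, D_R = D/R = 0.001849 m²/day.
v_R·t = 0.02445 × 184 = 4.4988 m; 2√(D_R t) = 1.167 m; argument = (3.81 − 4.4988)/1.167 = -0.5902.
C = C₀ × ½·erfc(-0.5902) = 27.5 × 0.7980 = 21.9 mg/L.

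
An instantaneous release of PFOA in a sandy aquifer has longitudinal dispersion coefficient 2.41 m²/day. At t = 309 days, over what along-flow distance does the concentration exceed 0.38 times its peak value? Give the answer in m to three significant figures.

107 m

The plume is Gaussian with σ = √(2Dt) = √(2 × 2.41 × 309) = 38.59 m.
C/C_peak = exp(−Δx²/(2σ²)) = 0.38 ⇒ Δx = σ·√(−2 ln 0.38) = 38.59 × 1.391 = 53.68 m.
Width = 2Δx = 107 m.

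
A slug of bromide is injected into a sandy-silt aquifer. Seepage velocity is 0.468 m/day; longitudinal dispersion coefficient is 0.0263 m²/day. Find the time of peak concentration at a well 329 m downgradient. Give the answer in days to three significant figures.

703 days

For the 1D instantaneous-source solution, setting ∂C/∂t = 0 at fixed x gives v²t² + 2Dt − x² = 0, so t = (√(D² + v²x²) − D)/v².
√(D² + v²x²) = √(0.0263² + 0.468² × 329²) = 154.0; v² = 0.219024.
t = (154.0 − 0.0263)/0.219024 = 703 days (vs. the pure-advection estimate x/v = 703 d).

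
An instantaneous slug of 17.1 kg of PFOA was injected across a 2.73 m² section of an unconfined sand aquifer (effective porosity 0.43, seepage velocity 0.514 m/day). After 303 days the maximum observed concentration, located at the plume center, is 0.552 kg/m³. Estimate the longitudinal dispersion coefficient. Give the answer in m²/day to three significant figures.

At the plume center C_max = M/(n_e·A·√(4πDt)), so D = M²/(4πt·(n_e·A·C_max)²).
n_e·A·C_max = 0.43 × 2.73 × 0.552 = 0.6480 kg/m.
D = 17.1²/(4π × 303 × 0.6480²) = 0.183 m²/day.

0.183 m²/day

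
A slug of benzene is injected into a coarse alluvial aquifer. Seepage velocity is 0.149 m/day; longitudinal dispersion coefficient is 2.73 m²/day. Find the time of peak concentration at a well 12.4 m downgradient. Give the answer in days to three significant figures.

For the 1D instantaneous-source solution, setting ∂C/∂t = 0 at fixed x gives v²t² + 2Dt − x² = 0, so t = (√(D² + v²x²) − D)/v².
√(D² + v²x²) = √(2.73² + 0.149² × 12.4²) = 3.296; v² = 0.022201.
t = (3.296 − 2.73)/0.022201 = 25.5 days (vs. the pure-advection estimate x/v = 83.2 d).

25.5 days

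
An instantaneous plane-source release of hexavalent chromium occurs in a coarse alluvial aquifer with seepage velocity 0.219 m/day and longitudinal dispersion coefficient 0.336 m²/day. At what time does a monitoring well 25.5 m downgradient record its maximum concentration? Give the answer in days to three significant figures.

For the 1D instantaneous-source solution, setting ∂C/∂t = 0 at fixed x gives v²t² + 2Dt − x² = 0, so t = (√(D² + v²x²) − D)/v².
√(D² + v²x²) = √(0.336² + 0.219² × 25.5²) = 5.595; v² = 0.047961.
t = (5.595 − 0.336)/0.047961 = 110 days (vs. the pure-advection estimate x/v = 116 d).

110 days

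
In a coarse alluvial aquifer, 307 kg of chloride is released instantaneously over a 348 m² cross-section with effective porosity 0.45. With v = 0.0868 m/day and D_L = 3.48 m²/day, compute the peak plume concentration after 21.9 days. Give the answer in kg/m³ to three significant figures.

0.0633 kg/m³

The peak of an instantaneous 1D plume sits at x = vt; there the Gaussian factor is 1 and C_max = M/(n_e·A·√(4πDt)), where n_e·A is the pore area the mass is dissolved in.
√(4πDt) = √(4π × 3.48 × 21.9) = 30.95 m, so C_max = 307/(0.45 × 348 × 30.95) = 0.0633 kg/m³.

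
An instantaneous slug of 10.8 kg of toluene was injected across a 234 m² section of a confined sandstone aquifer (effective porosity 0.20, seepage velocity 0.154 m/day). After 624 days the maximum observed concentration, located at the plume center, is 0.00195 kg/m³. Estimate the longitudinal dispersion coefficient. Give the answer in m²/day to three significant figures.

At the plume center C_max = M/(n_e·A·√(4πDt)), so D = M²/(4πt·(n_e·A·C_max)²).
n_e·A·C_max = 0.20 × 234 × 0.00195 = 0.09126 kg/m.
D = 10.8²/(4π × 624 × 0.09126²) = 1.79 m²/day.

1.79 m²/day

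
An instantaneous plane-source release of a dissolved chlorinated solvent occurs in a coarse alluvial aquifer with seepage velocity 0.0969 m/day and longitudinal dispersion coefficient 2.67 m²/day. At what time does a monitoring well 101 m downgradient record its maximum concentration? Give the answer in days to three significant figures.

796 days

For the 1D instantaneous-source solution, setting ∂C/∂t = 0 at fixed x gives v²t² + 2Dt − x² = 0, so t = (√(D² + v²x²) − D)/v².
√(D² + v²x²) = √(2.67² + 0.0969² × 101²) = 10.14; v² = 0.00938961.
t = (10.14 − 2.67)/0.00938961 = 796 days (vs. the pure-advection estimate x/v = 1040 d).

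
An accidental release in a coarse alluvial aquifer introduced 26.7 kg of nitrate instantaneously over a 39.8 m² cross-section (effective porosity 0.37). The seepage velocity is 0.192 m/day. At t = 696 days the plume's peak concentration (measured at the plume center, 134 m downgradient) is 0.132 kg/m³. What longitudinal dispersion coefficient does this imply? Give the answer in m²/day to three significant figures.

0.0216 m²/day

At the plume center C_max = M/(n_e·A·√(4πDt)), so D = M²/(4πt·(n_e·A·C_max)²).
n_e·A·C_max = 0.37 × 39.8 × 0.132 = 1.944 kg/m.
D = 26.7²/(4π × 696 × 1.944²) = 0.0216 m²/day.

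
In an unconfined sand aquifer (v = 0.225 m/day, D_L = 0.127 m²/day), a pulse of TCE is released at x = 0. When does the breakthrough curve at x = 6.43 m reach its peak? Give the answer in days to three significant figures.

26.2 days

For the 1D instantaneous-source solution, setting ∂C/∂t = 0 at fixed x gives v²t² + 2Dt − x² = 0, so t = (√(D² + v²x²) − D)/v².
√(D² + v²x²) = √(0.127² + 0.225² × 6.43²) = 1.452; v² = 0.050625.
t = (1.452 − 0.127)/0.050625 = 26.2 days (vs. the pure-advection estimate x/v = 28.6 d).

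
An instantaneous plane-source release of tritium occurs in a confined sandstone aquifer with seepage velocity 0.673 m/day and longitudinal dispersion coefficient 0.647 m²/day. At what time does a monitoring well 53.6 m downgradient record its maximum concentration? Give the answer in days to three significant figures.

78.2 days

For the 1D instantaneous-source solution, setting ∂C/∂t = 0 at fixed x gives v²t² + 2Dt − x² = 0, so t = (√(D² + v²x²) − D)/v².
√(D² + v²x²) = √(0.647² + 0.673² × 53.6²) = 36.08; v² = 0.452929.
t = (36.08 − 0.647)/0.452929 = 78.2 days (vs. the pure-advection estimate x/v = 79.6 d).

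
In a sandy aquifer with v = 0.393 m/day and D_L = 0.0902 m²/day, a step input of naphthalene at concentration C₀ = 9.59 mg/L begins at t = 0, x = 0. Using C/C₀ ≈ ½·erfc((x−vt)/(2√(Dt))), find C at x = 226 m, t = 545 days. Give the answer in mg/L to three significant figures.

For a continuous step input, C/C₀ ≈ ½·erfc((x−vt)/(2√(Dt))).
vt = 0.393 × 545 = 214.185 m and 2√(Dt) = 2√(0.0902 × 545) = 14.02 m.
Argument (x−vt)/(2√(Dt)) = (226 − 214.185)/14.02 = 0.8427; ½·erfc(0.8427) = 0.1167.
C = 9.59 × 0.1167 = 1.12 mg/L.

1.12 mg/L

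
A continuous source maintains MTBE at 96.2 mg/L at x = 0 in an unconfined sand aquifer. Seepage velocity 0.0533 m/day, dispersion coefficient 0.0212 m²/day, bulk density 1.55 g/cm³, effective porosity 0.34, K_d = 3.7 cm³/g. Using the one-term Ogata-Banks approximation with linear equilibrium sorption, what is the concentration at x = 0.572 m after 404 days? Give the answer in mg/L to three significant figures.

Retardation factor R = 1 + ρ_b·K_d/n = 1 + 1.55 × 3.7/0.34 = 17.87.
Sorption retards both mechanisms: v_R = v/R = 0.002983 m/day, D_R = D/R = 0.001186 m²/day.
v_R·t = 0.002983 × 404 = 1.205132 m; 2√(D_R t) = 1.384 m; argument = (0.572 − 1.205132)/1.384 = -0.4575.
C = C₀ × ½·erfc(-0.4575) = 96.2 × 0.7412 = 71.3 mg/L.

71.3 mg/L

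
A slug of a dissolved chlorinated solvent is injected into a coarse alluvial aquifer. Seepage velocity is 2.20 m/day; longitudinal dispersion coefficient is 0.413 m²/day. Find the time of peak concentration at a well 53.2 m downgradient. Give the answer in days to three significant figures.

For the 1D instantaneous-source solution, setting ∂C/∂t = 0 at fixed x gives v²t² + 2Dt − x² = 0, so t = (√(D² + v²x²) − D)/v².
√(D² + v²x²) = √(0.413² + 2.20² × 53.2²) = 117.0; v² = 4.84.
t = (117.0 − 0.413)/4.84 = 24.1 days (vs. the pure-advection estimate x/v = 24.2 d).

24.1 days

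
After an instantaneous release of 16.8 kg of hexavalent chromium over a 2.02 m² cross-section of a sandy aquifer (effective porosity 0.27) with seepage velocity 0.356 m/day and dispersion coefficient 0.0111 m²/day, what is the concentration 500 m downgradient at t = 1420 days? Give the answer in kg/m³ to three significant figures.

1.35 kg/m³

For an instantaneous plane source, C(x,t) = M/(n_e·A·√(4πDt)) · exp(−(x−vt)²/(4Dt)), with n_e·A the pore (flow) area.
Plume center vt = 0.356 × 1420 = 505.52 m, so the well at 500 m is 5.52 m upgradient of the peak.
√(4πDt) = 14.07 m, giving peak height M/(n_e·A·√(4πDt)) = 16.8/(0.27 × 2.02 × 14.07) = 2.189 kg/m³.
(x−vt)²/(4Dt) = (-5.52)²/(4 × 0.0111 × 1420) = 0.4833; exp(−0.4833) = 0.6167.
C = 2.189 × 0.6167 = 1.35 kg/m³.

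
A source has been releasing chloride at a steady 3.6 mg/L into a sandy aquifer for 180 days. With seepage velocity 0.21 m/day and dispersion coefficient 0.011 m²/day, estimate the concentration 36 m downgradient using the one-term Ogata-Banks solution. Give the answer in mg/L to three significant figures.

2.94 mg/L

For a continuous step input, C/C₀ ≈ ½·erfc((x−vt)/(2√(Dt))).
vt = 0.21 × 180 = 37.8 m and 2√(Dt) = 2√(0.011 × 180) = 2.814 m.
Argument (x−vt)/(2√(Dt)) = (36 − 37.8)/2.814 = -0.6397; ½·erfc(-0.6397) = 0.8172.
C = 3.6 × 0.8172 = 2.94 mg/L.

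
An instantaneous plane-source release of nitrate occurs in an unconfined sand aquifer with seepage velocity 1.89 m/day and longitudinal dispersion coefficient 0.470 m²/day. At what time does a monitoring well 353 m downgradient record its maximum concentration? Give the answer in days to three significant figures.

For the 1D instantaneous-source solution, setting ∂C/∂t = 0 at fixed x gives v²t² + 2Dt − x² = 0, so t = (√(D² + v²x²) − D)/v².
√(D² + v²x²) = √(0.470² + 1.89² × 353²) = 667.2; v² = 3.5721.
t = (667.2 − 0.470)/3.5721 = 187 days (vs. the pure-advection estimate x/v = 187 d).

187 days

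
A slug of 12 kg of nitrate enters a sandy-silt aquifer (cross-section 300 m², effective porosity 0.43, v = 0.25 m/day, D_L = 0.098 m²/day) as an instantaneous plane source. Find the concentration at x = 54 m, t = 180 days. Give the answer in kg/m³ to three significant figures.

For an instantaneous plane source, C(x,t) = M/(n_e·A·√(4πDt)) · exp(−(x−vt)²/(4Dt)), with n_e·A the pore (flow) area.
Plume center vt = 0.25 × 180 = 45 m, so the well at 54 m is 9 m downgradient of the peak.
√(4πDt) = 14.89 m, giving peak height M/(n_e·A·√(4πDt)) = 12/(0.43 × 300 × 14.89) = 0.006247 kg/m³.
(x−vt)²/(4Dt) = (9)²/(4 × 0.098 × 180) = 1.148; exp(−1.148) = 0.3173.
C = 0.006247 × 0.3173 = 0.00198 kg/m³.

0.00198 kg/m³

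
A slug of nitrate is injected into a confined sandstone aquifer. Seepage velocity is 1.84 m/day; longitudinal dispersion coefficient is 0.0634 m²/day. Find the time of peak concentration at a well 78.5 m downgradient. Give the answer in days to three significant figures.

For the 1D instantaneous-source solution, setting ∂C/∂t = 0 at fixed x gives v²t² + 2Dt − x² = 0, so t = (√(D² + v²x²) − D)/v².
√(D² + v²x²) = √(0.0634² + 1.84² × 78.5²) = 144.4; v² = 3.3856.
t = (144.4 − 0.0634)/3.3856 = 42.6 days (vs. the pure-advection estimate x/v = 42.7 d).

42.6 days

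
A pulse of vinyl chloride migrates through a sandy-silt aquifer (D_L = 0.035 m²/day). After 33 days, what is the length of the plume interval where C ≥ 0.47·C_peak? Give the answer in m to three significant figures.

The plume is Gaussian with σ = √(2Dt) = √(2 × 0.035 × 33) = 1.520 m.
C/C_peak = exp(−Δx²/(2σ²)) = 0.47 ⇒ Δx = σ·√(−2 ln 0.47) = 1.520 × 1.229 = 1.868 m.
Width = 2Δx = 3.74 m.

3.74 m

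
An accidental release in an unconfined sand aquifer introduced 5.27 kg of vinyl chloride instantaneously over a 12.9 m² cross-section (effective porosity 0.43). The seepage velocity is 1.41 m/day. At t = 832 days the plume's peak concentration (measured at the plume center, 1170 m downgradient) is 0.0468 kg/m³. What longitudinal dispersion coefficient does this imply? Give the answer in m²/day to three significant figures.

0.0394 m²/day

At the plume center C_max = M/(n_e·A·√(4πDt)), so D = M²/(4πt·(n_e·A·C_max)²).
n_e·A·C_max = 0.43 × 12.9 × 0.0468 = 0.2596 kg/m.
D = 5.27²/(4π × 832 × 0.2596²) = 0.0394 m²/day.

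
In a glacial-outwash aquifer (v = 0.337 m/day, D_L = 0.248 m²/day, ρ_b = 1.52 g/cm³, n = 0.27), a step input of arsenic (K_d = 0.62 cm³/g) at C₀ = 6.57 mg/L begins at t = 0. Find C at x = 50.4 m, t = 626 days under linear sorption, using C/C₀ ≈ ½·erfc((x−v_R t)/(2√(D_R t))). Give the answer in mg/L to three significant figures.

2.24 mg/L

Retardation factor R = 1 + ρ_b·K_d/n = 1 + 1.52 × 0.62/0.27 = 4.490.
Sorption retards both mechanisms: v_R = v/R = 0.07506 m/day, D_R = D/R = 0.05523 m²/day.
v_R·t = 0.07506 × 626 = 46.98756 m; 2√(D_R t) = 11.76 m; argument = (50.4 − 46.98756)/11.76 = 0.2902.
C = C₀ × ½·erfc(0.2902) = 6.57 × 0.3408 = 2.24 mg/L.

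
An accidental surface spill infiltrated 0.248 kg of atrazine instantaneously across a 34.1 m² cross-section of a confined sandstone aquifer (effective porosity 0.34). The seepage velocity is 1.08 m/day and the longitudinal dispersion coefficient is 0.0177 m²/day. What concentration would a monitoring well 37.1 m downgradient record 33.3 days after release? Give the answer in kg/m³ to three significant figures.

For an instantaneous plane source, C(x,t) = M/(n_e·A·√(4πDt)) · exp(−(x−vt)²/(4Dt)), with n_e·A the pore (flow) area.
Plume center vt = 1.08 × 33.3 = 35.964 m, so the well at 37.1 m is 1.136 m downgradient of the peak.
√(4πDt) = 2.722 m, giving peak height M/(n_e·A·√(4πDt)) = 0.248/(0.34 × 34.1 × 2.722) = 0.007858 kg/m³.
(x−vt)²/(4Dt) = (1.136)²/(4 × 0.0177 × 33.3) = 0.5474; exp(−0.5474) = 0.5785.
C = 0.007858 × 0.5785 = 0.00455 kg/m³.

0.00455 kg/m³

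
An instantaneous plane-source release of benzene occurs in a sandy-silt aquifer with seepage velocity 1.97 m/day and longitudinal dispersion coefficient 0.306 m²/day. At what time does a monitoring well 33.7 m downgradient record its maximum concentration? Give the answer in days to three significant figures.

For the 1D instantaneous-source solution, setting ∂C/∂t = 0 at fixed x gives v²t² + 2Dt − x² = 0, so t = (√(D² + v²x²) − D)/v².
√(D² + v²x²) = √(0.306² + 1.97² × 33.7²) = 66.39; v² = 3.8809.
t = (66.39 − 0.306)/3.8809 = 17.0 days (vs. the pure-advection estimate x/v = 17.1 d).

17.0 days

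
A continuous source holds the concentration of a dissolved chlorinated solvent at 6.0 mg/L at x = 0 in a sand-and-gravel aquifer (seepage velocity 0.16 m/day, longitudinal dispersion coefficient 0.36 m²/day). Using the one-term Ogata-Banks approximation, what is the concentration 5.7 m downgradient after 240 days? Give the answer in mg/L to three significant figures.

For a continuous step input, C/C₀ ≈ ½·erfc((x−vt)/(2√(Dt))).
vt = 0.16 × 240 = 38.4 m and 2√(Dt) = 2√(0.36 × 240) = 18.59 m.
Argument (x−vt)/(2√(Dt)) = (5.7 − 38.4)/18.59 = -1.759; ½·erfc(-1.759) = 0.9936.
C = 6.0 × 0.9936 = 5.96 mg/L.

5.96 mg/L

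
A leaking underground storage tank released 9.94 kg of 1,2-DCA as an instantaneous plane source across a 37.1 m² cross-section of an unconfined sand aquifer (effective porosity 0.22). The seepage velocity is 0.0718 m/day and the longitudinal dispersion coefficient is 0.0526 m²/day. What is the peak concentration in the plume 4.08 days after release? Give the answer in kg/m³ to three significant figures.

The peak of an instantaneous 1D plume sits at x = vt; there the Gaussian factor is 1 and C_max = M/(n_e·A·√(4πDt)), where n_e·A is the pore area the mass is dissolved in.
√(4πDt) = √(4π × 0.0526 × 4.08) = 1.642 m, so C_max = 9.94/(0.22 × 37.1 × 1.642) = 0.742 kg/m³.

0.742 kg/m³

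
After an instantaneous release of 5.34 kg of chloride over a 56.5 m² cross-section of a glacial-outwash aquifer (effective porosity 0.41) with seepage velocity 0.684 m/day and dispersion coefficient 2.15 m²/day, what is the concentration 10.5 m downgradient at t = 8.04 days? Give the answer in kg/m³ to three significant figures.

For an instantaneous plane source, C(x,t) = M/(n_e·A·√(4πDt)) · exp(−(x−vt)²/(4Dt)), with n_e·A the pore (flow) area.
Plume center vt = 0.684 × 8.04 = 5.49936 m, so the well at 10.5 m is 5.00064 m downgradient of the peak.
√(4πDt) = 14.74 m, giving peak height M/(n_e·A·√(4πDt)) = 5.34/(0.41 × 56.5 × 14.74) = 0.01564 kg/m³.
(x−vt)²/(4Dt) = (5.00064)²/(4 × 2.15 × 8.04) = 0.3617; exp(−0.3617) = 0.6965.
C = 0.01564 × 0.6965 = 0.0109 kg/m³.

0.0109 kg/m³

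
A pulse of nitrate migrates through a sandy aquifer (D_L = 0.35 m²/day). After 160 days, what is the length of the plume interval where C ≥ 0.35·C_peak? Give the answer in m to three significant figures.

30.7 m

The plume is Gaussian with σ = √(2Dt) = √(2 × 0.35 × 160) = 10.58 m.
C/C_peak = exp(−Δx²/(2σ²)) = 0.35 ⇒ Δx = σ·√(−2 ln 0.35) = 10.58 × 1.449 = 15.33 m.
Width = 2Δx = 30.7 m.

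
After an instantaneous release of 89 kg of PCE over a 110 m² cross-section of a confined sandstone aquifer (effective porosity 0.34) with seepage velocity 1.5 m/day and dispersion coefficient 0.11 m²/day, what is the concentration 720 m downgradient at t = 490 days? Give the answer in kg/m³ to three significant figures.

For an instantaneous plane source, C(x,t) = M/(n_e·A·√(4πDt)) · exp(−(x−vt)²/(4Dt)), with n_e·A the pore (flow) area.
Plume center vt = 1.5 × 490 = 735 m, so the well at 720 m is 15 m upgradient of the peak.
√(4πDt) = 26.03 m, giving peak height M/(n_e·A·√(4πDt)) = 89/(0.34 × 110 × 26.03) = 0.09142 kg/m³.
(x−vt)²/(4Dt) = (-15)²/(4 × 0.11 × 490) = 1.044; exp(−1.044) = 0.3520.
C = 0.09142 × 0.3520 = 0.0322 kg/m³.

0.0322 kg/m³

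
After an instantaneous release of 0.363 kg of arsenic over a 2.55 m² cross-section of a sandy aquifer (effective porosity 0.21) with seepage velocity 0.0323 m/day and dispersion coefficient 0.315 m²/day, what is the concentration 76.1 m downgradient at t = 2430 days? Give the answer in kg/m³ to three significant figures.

0.00690 kg/m³

For an instantaneous plane source, C(x,t) = M/(n_e·A·√(4πDt)) · exp(−(x−vt)²/(4Dt)), with n_e·A the pore (flow) area.
Plume center vt = 0.0323 × 2430 = 78.489 m, so the well at 76.1 m is 2.389 m upgradient of the peak.
√(4πDt) = 98.08 m, giving peak height M/(n_e·A·√(4πDt)) = 0.363/(0.21 × 2.55 × 98.08) = 0.006911 kg/m³.
(x−vt)²/(4Dt) = (-2.389)²/(4 × 0.315 × 2430) = 0.001864; exp(−0.001864) = 0.9981.
C = 0.006911 × 0.9981 = 0.00690 kg/m³.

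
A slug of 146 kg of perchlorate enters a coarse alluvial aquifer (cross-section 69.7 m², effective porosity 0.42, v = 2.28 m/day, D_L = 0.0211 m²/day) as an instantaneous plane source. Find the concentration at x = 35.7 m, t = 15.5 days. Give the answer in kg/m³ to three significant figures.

2.23 kg/m³

For an instantaneous plane source, C(x,t) = M/(n_e·A·√(4πDt)) · exp(−(x−vt)²/(4Dt)), with n_e·A the pore (flow) area.
Plume center vt = 2.28 × 15.5 = 35.34 m, so the well at 35.7 m is 0.36 m downgradient of the peak.
√(4πDt) = 2.027 m, giving peak height M/(n_e·A·√(4πDt)) = 146/(0.42 × 69.7 × 2.027) = 2.460 kg/m³.
(x−vt)²/(4Dt) = (0.36)²/(4 × 0.0211 × 15.5) = 0.09907; exp(−0.09907) = 0.9057.
C = 2.460 × 0.9057 = 2.23 kg/m³.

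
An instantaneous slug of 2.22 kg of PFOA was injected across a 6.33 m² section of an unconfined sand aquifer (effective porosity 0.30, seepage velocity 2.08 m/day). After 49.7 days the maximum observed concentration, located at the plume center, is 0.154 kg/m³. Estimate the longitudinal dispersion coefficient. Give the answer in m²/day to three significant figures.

0.0923 m²/day

At the plume center C_max = M/(n_e·A·√(4πDt)), so D = M²/(4πt·(n_e·A·C_max)²).
n_e·A·C_max = 0.30 × 6.33 × 0.154 = 0.2924 kg/m.
D = 2.22²/(4π × 49.7 × 0.2924²) = 0.0923 m²/day.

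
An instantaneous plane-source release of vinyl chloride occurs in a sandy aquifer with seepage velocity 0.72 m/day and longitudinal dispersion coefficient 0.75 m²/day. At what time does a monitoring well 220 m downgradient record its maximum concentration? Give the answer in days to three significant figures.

For the 1D instantaneous-source solution, setting ∂C/∂t = 0 at fixed x gives v²t² + 2Dt − x² = 0, so t = (√(D² + v²x²) − D)/v².
√(D² + v²x²) = √(0.75² + 0.72² × 220²) = 158.4; v² = 0.5184.
t = (158.4 − 0.75)/0.5184 = 304 days (vs. the pure-advection estimate x/v = 306 d).

304 days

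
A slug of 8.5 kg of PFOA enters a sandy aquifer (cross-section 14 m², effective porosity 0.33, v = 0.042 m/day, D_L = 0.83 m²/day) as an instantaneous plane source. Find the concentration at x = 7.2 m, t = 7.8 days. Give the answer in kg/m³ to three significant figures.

0.0329 kg/m³

For an instantaneous plane source, C(x,t) = M/(n_e·A·√(4πDt)) · exp(−(x−vt)²/(4Dt)), with n_e·A the pore (flow) area.
Plume center vt = 0.042 × 7.8 = 0.3276 m, so the well at 7.2 m is 6.8724 m downgradient of the peak.
√(4πDt) = 9.020 m, giving peak height M/(n_e·A·√(4πDt)) = 8.5/(0.33 × 14 × 9.020) = 0.2040 kg/m³.
(x−vt)²/(4Dt) = (6.8724)²/(4 × 0.83 × 7.8) = 1.824; exp(−1.824) = 0.1614.
C = 0.2040 × 0.1614 = 0.0329 kg/m³.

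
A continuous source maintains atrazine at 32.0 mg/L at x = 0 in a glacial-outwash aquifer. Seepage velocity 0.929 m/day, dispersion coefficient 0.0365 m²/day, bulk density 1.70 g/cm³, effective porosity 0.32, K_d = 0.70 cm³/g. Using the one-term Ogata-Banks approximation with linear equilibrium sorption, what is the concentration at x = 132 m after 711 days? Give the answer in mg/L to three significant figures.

31.7 mg/L

Retardation factor R = 1 + ρ_b·K_d/n = 1 + 1.70 × 0.70/0.32 = 4.719.
Sorption retards both mechanisms: v_R = v/R = 0.1969 m/day, D_R = D/R = 0.007735 m²/day.
v_R·t = 0.1969 × 711 = 139.9959 m; 2√(D_R t) = 4.690 m; argument = (132 − 139.9959)/4.690 = -1.705.
C = C₀ × ½·erfc(-1.705) = 32.0 × 0.9921 = 31.7 mg/L.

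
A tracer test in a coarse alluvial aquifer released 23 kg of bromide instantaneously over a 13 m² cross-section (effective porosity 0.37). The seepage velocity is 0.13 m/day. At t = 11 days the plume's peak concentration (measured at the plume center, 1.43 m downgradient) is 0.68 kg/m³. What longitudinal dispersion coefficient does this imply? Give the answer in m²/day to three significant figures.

At the plume center C_max = M/(n_e·A·√(4πDt)), so D = M²/(4πt·(n_e·A·C_max)²).
n_e·A·C_max = 0.37 × 13 × 0.68 = 3.271 kg/m.
D = 23²/(4π × 11 × 3.271²) = 0.358 m²/day.

0.358 m²/day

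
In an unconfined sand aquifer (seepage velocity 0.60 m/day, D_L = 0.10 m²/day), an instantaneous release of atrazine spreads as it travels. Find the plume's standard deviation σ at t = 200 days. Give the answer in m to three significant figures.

6.32 m

Dispersive spreading gives a Gaussian with σ² = 2Dt; advection only shifts the center.
σ = √(2 × 0.10 × 200) = 6.32 m.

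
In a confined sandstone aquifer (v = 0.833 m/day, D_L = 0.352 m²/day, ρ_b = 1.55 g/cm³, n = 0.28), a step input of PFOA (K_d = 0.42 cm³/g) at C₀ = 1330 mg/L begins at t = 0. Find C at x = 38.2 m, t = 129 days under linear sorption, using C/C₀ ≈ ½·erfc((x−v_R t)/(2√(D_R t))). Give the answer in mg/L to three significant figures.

173 mg/L

Retardation factor R = 1 + ρ_b·K_d/n = 1 + 1.55 × 0.42/0.28 = 3.325.
Sorption retards both mechanisms: v_R = v/R = 0.2505 m/day, D_R = D/R = 0.1059 m²/day.
v_R·t = 0.2505 × 129 = 32.3145 m; 2√(D_R t) = 7.392 m; argument = (38.2 − 32.3145)/7.392 = 0.7962.
C = C₀ × ½·erfc(0.7962) = 1330 × 0.1301 = 173 mg/L.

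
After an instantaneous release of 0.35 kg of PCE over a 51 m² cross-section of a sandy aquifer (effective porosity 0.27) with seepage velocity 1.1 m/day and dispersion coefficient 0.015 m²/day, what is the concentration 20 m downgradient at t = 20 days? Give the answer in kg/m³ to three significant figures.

For an instantaneous plane source, C(x,t) = M/(n_e·A·√(4πDt)) · exp(−(x−vt)²/(4Dt)), with n_e·A the pore (flow) area.
Plume center vt = 1.1 × 20 = 22 m, so the well at 20 m is 2 m upgradient of the peak.
√(4πDt) = 1.942 m, giving peak height M/(n_e·A·√(4πDt)) = 0.35/(0.27 × 51 × 1.942) = 0.01309 kg/m³.
(x−vt)²/(4Dt) = (-2)²/(4 × 0.015 × 20) = 3.333; exp(−3.333) = 0.03569.
C = 0.01309 × 0.03569 = 0.000467 kg/m³.

0.000467 kg/m³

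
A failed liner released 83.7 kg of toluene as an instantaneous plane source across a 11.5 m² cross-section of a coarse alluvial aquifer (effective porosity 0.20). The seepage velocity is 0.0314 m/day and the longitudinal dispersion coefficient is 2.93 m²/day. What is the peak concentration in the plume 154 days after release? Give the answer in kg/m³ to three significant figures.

The peak of an instantaneous 1D plume sits at x = vt; there the Gaussian factor is 1 and C_max = M/(n_e·A·√(4πDt)), where n_e·A is the pore area the mass is dissolved in.
√(4πDt) = √(4π × 2.93 × 154) = 75.30 m, so C_max = 83.7/(0.20 × 11.5 × 75.30) = 0.483 kg/m³.

0.483 kg/m³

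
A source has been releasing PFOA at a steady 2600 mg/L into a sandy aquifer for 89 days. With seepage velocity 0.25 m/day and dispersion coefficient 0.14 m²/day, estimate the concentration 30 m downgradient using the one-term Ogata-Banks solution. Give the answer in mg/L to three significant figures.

For a continuous step input, C/C₀ ≈ ½·erfc((x−vt)/(2√(Dt))).
vt = 0.25 × 89 = 22.25 m and 2√(Dt) = 2√(0.14 × 89) = 7.060 m.
Argument (x−vt)/(2√(Dt)) = (30 − 22.25)/7.060 = 1.098; ½·erfc(1.098) = 0.06023.
C = 2600 × 0.06023 = 157 mg/L.

157 mg/L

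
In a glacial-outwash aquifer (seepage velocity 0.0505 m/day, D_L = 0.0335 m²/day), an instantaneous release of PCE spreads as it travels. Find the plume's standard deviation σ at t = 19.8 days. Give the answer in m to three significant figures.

1.15 m

Dispersive spreading gives a Gaussian with σ² = 2Dt; advection only shifts the center.
σ = √(2 × 0.0335 × 19.8) = 1.15 m.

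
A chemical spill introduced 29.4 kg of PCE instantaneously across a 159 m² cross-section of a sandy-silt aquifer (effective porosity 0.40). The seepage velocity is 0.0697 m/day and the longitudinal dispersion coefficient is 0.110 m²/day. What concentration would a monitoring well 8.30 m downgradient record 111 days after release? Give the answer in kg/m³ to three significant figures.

For an instantaneous plane source, C(x,t) = M/(n_e·A·√(4πDt)) · exp(−(x−vt)²/(4Dt)), with n_e·A the pore (flow) area.
Plume center vt = 0.0697 × 111 = 7.7367 m, so the well at 8.30 m is 0.5633 m downgradient of the peak.
√(4πDt) = 12.39 m, giving peak height M/(n_e·A·√(4πDt)) = 29.4/(0.40 × 159 × 12.39) = 0.03731 kg/m³.
(x−vt)²/(4Dt) = (0.5633)²/(4 × 0.110 × 111) = 0.006497; exp(−0.006497) = 0.9935.
C = 0.03731 × 0.9935 = 0.0371 kg/m³.

0.0371 kg/m³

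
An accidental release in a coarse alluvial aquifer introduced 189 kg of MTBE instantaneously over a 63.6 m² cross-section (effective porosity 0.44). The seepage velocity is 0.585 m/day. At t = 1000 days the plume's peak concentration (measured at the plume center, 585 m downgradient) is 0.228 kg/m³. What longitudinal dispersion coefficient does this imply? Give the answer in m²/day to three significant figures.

0.0698 m²/day

At the plume center C_max = M/(n_e·A·√(4πDt)), so D = M²/(4πt·(n_e·A·C_max)²).
n_e·A·C_max = 0.44 × 63.6 × 0.228 = 6.380 kg/m.
D = 189²/(4π × 1000 × 6.380²) = 0.0698 m²/day.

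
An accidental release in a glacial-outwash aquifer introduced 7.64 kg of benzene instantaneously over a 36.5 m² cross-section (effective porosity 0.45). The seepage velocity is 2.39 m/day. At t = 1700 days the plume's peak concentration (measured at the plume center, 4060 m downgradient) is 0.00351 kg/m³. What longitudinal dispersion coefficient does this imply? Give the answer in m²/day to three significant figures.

At the plume center C_max = M/(n_e·A·√(4πDt)), so D = M²/(4πt·(n_e·A·C_max)²).
n_e·A·C_max = 0.45 × 36.5 × 0.00351 = 0.05765 kg/m.
D = 7.64²/(4π × 1700 × 0.05765²) = 0.822 m²/day.

0.822 m²/day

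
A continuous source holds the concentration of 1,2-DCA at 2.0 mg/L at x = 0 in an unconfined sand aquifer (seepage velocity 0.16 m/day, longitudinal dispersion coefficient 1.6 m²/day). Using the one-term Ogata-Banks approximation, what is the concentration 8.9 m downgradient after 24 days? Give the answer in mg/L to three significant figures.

For a continuous step input, C/C₀ ≈ ½·erfc((x−vt)/(2√(Dt))).
vt = 0.16 × 24 = 3.84 m and 2√(Dt) = 2√(1.6 × 24) = 12.39 m.
Argument (x−vt)/(2√(Dt)) = (8.9 − 3.84)/12.39 = 0.4084; ½·erfc(0.4084) = 0.2818.
C = 2.0 × 0.2818 = 0.564 mg/L.

0.564 mg/L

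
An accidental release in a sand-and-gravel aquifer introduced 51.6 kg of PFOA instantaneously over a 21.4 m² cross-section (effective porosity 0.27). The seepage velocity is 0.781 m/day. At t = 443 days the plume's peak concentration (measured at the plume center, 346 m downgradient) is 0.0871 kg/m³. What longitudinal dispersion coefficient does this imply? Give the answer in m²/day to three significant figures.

At the plume center C_max = M/(n_e·A·√(4πDt)), so D = M²/(4πt·(n_e·A·C_max)²).
n_e·A·C_max = 0.27 × 21.4 × 0.0871 = 0.5033 kg/m.
D = 51.6²/(4π × 443 × 0.5033²) = 1.89 m²/day.

1.89 m²/day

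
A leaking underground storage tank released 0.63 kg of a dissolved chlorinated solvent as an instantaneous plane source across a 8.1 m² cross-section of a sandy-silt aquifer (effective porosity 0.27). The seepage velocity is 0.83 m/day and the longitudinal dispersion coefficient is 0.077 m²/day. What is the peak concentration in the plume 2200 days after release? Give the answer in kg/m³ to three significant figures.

The peak of an instantaneous 1D plume sits at x = vt; there the Gaussian factor is 1 and C_max = M/(n_e·A·√(4πDt)), where n_e·A is the pore area the mass is dissolved in.
√(4πDt) = √(4π × 0.077 × 2200) = 46.14 m, so C_max = 0.63/(0.27 × 8.1 × 46.14) = 0.00624 kg/m³.

0.00624 kg/m³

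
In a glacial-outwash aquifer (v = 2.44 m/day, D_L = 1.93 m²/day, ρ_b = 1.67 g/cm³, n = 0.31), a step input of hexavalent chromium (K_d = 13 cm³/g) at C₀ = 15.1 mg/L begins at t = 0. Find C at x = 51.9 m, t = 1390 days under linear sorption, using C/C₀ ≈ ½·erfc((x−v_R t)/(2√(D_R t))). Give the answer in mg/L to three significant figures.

4.78 mg/L

Retardation factor R = 1 + ρ_b·K_d/n = 1 + 1.67 × 13/0.31 = 71.03.
Sorption retards both mechanisms: v_R = v/R = 0.03435 m/day, D_R = D/R = 0.02717 m²/day.
v_R·t = 0.03435 × 1390 = 47.7465 m; 2√(D_R t) = 12.29 m; argument = (51.9 − 47.7465)/12.29 = 0.3380.
C = C₀ × ½·erfc(0.3380) = 15.1 × 0.3163 = 4.78 mg/L.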